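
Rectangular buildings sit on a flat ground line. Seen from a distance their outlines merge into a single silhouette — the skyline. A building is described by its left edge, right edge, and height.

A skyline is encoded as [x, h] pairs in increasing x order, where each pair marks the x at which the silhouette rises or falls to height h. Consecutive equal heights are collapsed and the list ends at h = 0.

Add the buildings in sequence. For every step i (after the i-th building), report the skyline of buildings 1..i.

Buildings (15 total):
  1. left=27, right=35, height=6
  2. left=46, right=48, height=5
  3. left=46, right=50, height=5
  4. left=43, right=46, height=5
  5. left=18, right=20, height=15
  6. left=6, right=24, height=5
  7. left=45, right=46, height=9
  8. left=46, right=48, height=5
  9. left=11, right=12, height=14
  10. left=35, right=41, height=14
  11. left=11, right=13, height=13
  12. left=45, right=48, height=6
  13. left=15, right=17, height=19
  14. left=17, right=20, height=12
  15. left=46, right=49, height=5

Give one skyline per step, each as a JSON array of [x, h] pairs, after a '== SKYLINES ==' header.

== SKYLINES ==
[[27,6],[35,0]]
[[27,6],[35,0],[46,5],[48,0]]
[[27,6],[35,0],[46,5],[50,0]]
[[27,6],[35,0],[43,5],[50,0]]
[[18,15],[20,0],[27,6],[35,0],[43,5],[50,0]]
[[6,5],[18,15],[20,5],[24,0],[27,6],[35,0],[43,5],[50,0]]
[[6,5],[18,15],[20,5],[24,0],[27,6],[35,0],[43,5],[45,9],[46,5],[50,0]]
[[6,5],[18,15],[20,5],[24,0],[27,6],[35,0],[43,5],[45,9],[46,5],[50,0]]
[[6,5],[11,14],[12,5],[18,15],[20,5],[24,0],[27,6],[35,0],[43,5],[45,9],[46,5],[50,0]]
[[6,5],[11,14],[12,5],[18,15],[20,5],[24,0],[27,6],[35,14],[41,0],[43,5],[45,9],[46,5],[50,0]]
[[6,5],[11,14],[12,13],[13,5],[18,15],[20,5],[24,0],[27,6],[35,14],[41,0],[43,5],[45,9],[46,5],[50,0]]
[[6,5],[11,14],[12,13],[13,5],[18,15],[20,5],[24,0],[27,6],[35,14],[41,0],[43,5],[45,9],[46,6],[48,5],[50,0]]
[[6,5],[11,14],[12,13],[13,5],[15,19],[17,5],[18,15],[20,5],[24,0],[27,6],[35,14],[41,0],[43,5],[45,9],[46,6],[48,5],[50,0]]
[[6,5],[11,14],[12,13],[13,5],[15,19],[17,12],[18,15],[20,5],[24,0],[27,6],[35,14],[41,0],[43,5],[45,9],[46,6],[48,5],[50,0]]
[[6,5],[11,14],[12,13],[13,5],[15,19],[17,12],[18,15],[20,5],[24,0],[27,6],[35,14],[41,0],[43,5],[45,9],[46,6],[48,5],[50,0]]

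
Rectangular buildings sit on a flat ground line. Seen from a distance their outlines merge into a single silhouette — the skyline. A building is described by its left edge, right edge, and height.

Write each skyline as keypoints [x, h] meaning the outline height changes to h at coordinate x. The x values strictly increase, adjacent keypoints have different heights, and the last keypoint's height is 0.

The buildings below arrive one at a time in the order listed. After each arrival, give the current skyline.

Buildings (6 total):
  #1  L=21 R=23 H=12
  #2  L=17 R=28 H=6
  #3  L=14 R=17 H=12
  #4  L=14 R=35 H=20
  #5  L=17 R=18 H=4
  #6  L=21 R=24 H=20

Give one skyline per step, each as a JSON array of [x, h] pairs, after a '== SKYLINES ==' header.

== SKYLINES ==
[[21,12],[23,0]]
[[17,6],[21,12],[23,6],[28,0]]
[[14,12],[17,6],[21,12],[23,6],[28,0]]
[[14,20],[35,0]]
[[14,20],[35,0]]
[[14,20],[35,0]]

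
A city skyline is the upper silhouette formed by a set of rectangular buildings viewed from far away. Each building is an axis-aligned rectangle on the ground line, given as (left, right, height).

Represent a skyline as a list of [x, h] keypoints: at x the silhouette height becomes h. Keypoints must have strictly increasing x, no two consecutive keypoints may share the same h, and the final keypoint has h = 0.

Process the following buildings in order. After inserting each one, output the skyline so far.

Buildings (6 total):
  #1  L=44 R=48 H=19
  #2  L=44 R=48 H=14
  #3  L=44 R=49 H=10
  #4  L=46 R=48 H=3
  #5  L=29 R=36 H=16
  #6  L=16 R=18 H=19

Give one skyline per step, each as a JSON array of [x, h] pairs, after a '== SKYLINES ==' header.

== SKYLINES ==
[[44,19],[48,0]]
[[44,19],[48,0]]
[[44,19],[48,10],[49,0]]
[[44,19],[48,10],[49,0]]
[[29,16],[36,0],[44,19],[48,10],[49,0]]
[[16,19],[18,0],[29,16],[36,0],[44,19],[48,10],[49,0]]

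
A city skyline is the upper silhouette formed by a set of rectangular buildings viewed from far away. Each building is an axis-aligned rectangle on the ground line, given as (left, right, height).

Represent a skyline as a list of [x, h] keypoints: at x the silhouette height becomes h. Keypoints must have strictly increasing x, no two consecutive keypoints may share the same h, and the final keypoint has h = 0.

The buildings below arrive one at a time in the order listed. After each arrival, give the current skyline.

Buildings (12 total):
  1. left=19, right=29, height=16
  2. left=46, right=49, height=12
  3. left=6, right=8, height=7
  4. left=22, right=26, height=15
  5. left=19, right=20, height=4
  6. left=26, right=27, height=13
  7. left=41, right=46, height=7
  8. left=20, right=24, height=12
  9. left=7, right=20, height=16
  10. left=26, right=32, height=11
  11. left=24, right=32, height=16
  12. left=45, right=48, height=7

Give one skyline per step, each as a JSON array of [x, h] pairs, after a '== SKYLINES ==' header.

== SKYLINES ==
[[19,16],[29,0]]
[[19,16],[29,0],[46,12],[49,0]]
[[6,7],[8,0],[19,16],[29,0],[46,12],[49,0]]
[[6,7],[8,0],[19,16],[29,0],[46,12],[49,0]]
[[6,7],[8,0],[19,16],[29,0],[46,12],[49,0]]
[[6,7],[8,0],[19,16],[29,0],[46,12],[49,0]]
[[6,7],[8,0],[19,16],[29,0],[41,7],[46,12],[49,0]]
[[6,7],[8,0],[19,16],[29,0],[41,7],[46,12],[49,0]]
[[6,7],[7,16],[29,0],[41,7],[46,12],[49,0]]
[[6,7],[7,16],[29,11],[32,0],[41,7],[46,12],[49,0]]
[[6,7],[7,16],[32,0],[41,7],[46,12],[49,0]]
[[6,7],[7,16],[32,0],[41,7],[46,12],[49,0]]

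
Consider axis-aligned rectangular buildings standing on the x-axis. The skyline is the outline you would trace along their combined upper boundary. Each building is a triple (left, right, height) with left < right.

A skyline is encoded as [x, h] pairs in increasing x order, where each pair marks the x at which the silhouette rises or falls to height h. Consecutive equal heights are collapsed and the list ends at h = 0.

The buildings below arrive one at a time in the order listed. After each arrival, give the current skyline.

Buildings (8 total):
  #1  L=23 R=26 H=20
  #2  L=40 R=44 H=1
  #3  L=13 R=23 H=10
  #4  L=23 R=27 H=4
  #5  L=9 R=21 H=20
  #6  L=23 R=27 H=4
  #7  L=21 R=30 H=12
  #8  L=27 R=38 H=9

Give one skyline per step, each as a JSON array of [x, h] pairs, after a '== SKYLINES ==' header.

== SKYLINES ==
[[23,20],[26,0]]
[[23,20],[26,0],[40,1],[44,0]]
[[13,10],[23,20],[26,0],[40,1],[44,0]]
[[13,10],[23,20],[26,4],[27,0],[40,1],[44,0]]
[[9,20],[21,10],[23,20],[26,4],[27,0],[40,1],[44,0]]
[[9,20],[21,10],[23,20],[26,4],[27,0],[40,1],[44,0]]
[[9,20],[21,12],[23,20],[26,12],[30,0],[40,1],[44,0]]
[[9,20],[21,12],[23,20],[26,12],[30,9],[38,0],[40,1],[44,0]]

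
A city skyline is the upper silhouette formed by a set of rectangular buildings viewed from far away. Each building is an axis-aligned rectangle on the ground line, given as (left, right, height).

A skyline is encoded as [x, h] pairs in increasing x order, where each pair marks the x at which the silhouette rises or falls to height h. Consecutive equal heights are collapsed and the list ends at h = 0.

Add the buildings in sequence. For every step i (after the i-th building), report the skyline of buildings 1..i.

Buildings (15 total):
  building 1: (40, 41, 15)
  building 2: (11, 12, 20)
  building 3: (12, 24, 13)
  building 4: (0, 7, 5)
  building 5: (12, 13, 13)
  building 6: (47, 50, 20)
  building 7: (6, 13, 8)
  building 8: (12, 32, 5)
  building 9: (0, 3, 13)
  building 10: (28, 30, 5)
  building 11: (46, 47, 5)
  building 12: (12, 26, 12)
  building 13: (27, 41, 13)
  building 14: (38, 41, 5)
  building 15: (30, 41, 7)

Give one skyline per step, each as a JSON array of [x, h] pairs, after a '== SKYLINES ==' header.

== SKYLINES ==
[[40,15],[41,0]]
[[11,20],[12,0],[40,15],[41,0]]
[[11,20],[12,13],[24,0],[40,15],[41,0]]
[[0,5],[7,0],[11,20],[12,13],[24,0],[40,15],[41,0]]
[[0,5],[7,0],[11,20],[12,13],[24,0],[40,15],[41,0]]
[[0,5],[7,0],[11,20],[12,13],[24,0],[40,15],[41,0],[47,20],[50,0]]
[[0,5],[6,8],[11,20],[12,13],[24,0],[40,15],[41,0],[47,20],[50,0]]
[[0,5],[6,8],[11,20],[12,13],[24,5],[32,0],[40,15],[41,0],[47,20],[50,0]]
[[0,13],[3,5],[6,8],[11,20],[12,13],[24,5],[32,0],[40,15],[41,0],[47,20],[50,0]]
[[0,13],[3,5],[6,8],[11,20],[12,13],[24,5],[32,0],[40,15],[41,0],[47,20],[50,0]]
[[0,13],[3,5],[6,8],[11,20],[12,13],[24,5],[32,0],[40,15],[41,0],[46,5],[47,20],[50,0]]
[[0,13],[3,5],[6,8],[11,20],[12,13],[24,12],[26,5],[32,0],[40,15],[41,0],[46,5],[47,20],[50,0]]
[[0,13],[3,5],[6,8],[11,20],[12,13],[24,12],[26,5],[27,13],[40,15],[41,0],[46,5],[47,20],[50,0]]
[[0,13],[3,5],[6,8],[11,20],[12,13],[24,12],[26,5],[27,13],[40,15],[41,0],[46,5],[47,20],[50,0]]
[[0,13],[3,5],[6,8],[11,20],[12,13],[24,12],[26,5],[27,13],[40,15],[41,0],[46,5],[47,20],[50,0]]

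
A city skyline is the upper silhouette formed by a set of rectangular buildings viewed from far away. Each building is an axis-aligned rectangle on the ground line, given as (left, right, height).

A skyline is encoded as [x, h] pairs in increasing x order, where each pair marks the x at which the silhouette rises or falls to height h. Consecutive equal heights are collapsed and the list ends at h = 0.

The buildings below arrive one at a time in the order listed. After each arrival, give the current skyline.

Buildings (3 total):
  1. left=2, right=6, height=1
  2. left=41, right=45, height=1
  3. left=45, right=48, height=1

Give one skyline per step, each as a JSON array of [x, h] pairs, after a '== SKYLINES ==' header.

== SKYLINES ==
[[2,1],[6,0]]
[[2,1],[6,0],[41,1],[45,0]]
[[2,1],[6,0],[41,1],[48,0]]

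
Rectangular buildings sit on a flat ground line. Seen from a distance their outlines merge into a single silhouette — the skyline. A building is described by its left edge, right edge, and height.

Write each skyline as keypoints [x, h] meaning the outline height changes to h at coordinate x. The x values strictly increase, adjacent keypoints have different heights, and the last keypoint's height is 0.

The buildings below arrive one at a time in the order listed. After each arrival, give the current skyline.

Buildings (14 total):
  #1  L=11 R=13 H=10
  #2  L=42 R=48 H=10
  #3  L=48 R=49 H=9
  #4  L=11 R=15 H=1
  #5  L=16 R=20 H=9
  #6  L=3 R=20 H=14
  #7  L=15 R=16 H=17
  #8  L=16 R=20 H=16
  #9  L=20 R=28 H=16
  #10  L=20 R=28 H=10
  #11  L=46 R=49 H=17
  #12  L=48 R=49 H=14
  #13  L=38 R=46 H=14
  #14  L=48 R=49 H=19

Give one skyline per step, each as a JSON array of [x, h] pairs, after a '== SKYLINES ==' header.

== SKYLINES ==
[[11,10],[13,0]]
[[11,10],[13,0],[42,10],[48,0]]
[[11,10],[13,0],[42,10],[48,9],[49,0]]
[[11,10],[13,1],[15,0],[42,10],[48,9],[49,0]]
[[11,10],[13,1],[15,0],[16,9],[20,0],[42,10],[48,9],[49,0]]
[[3,14],[20,0],[42,10],[48,9],[49,0]]
[[3,14],[15,17],[16,14],[20,0],[42,10],[48,9],[49,0]]
[[3,14],[15,17],[16,16],[20,0],[42,10],[48,9],[49,0]]
[[3,14],[15,17],[16,16],[28,0],[42,10],[48,9],[49,0]]
[[3,14],[15,17],[16,16],[28,0],[42,10],[48,9],[49,0]]
[[3,14],[15,17],[16,16],[28,0],[42,10],[46,17],[49,0]]
[[3,14],[15,17],[16,16],[28,0],[42,10],[46,17],[49,0]]
[[3,14],[15,17],[16,16],[28,0],[38,14],[46,17],[49,0]]
[[3,14],[15,17],[16,16],[28,0],[38,14],[46,17],[48,19],[49,0]]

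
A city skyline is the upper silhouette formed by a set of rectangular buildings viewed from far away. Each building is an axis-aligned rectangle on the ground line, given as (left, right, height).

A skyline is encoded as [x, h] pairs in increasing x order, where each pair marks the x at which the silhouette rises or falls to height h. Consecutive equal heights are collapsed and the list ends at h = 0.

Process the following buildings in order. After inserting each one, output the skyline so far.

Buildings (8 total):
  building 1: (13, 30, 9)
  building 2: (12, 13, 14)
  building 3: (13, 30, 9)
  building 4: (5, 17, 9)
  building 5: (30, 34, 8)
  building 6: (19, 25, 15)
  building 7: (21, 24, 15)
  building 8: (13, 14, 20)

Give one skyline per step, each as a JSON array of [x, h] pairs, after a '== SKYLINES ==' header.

== SKYLINES ==
[[13,9],[30,0]]
[[12,14],[13,9],[30,0]]
[[12,14],[13,9],[30,0]]
[[5,9],[12,14],[13,9],[30,0]]
[[5,9],[12,14],[13,9],[30,8],[34,0]]
[[5,9],[12,14],[13,9],[19,15],[25,9],[30,8],[34,0]]
[[5,9],[12,14],[13,9],[19,15],[25,9],[30,8],[34,0]]
[[5,9],[12,14],[13,20],[14,9],[19,15],[25,9],[30,8],[34,0]]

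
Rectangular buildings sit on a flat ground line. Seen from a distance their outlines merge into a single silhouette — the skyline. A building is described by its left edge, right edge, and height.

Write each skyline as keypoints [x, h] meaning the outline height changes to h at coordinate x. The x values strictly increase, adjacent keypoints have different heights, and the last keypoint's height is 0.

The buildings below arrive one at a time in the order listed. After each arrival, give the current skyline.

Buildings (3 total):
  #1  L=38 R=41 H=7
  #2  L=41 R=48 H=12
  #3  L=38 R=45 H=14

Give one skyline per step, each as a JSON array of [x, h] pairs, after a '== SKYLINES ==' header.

== SKYLINES ==
[[38,7],[41,0]]
[[38,7],[41,12],[48,0]]
[[38,14],[45,12],[48,0]]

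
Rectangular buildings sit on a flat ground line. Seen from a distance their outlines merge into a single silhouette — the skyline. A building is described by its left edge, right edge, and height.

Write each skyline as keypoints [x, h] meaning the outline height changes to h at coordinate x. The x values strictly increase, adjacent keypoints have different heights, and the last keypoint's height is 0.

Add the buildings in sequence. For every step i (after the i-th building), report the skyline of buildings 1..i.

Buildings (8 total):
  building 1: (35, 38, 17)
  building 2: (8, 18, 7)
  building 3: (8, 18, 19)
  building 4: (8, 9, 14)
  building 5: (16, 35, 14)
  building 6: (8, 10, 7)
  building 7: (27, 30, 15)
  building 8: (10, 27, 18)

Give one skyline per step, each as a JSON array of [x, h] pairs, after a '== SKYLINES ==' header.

== SKYLINES ==
[[35,17],[38,0]]
[[8,7],[18,0],[35,17],[38,0]]
[[8,19],[18,0],[35,17],[38,0]]
[[8,19],[18,0],[35,17],[38,0]]
[[8,19],[18,14],[35,17],[38,0]]
[[8,19],[18,14],[35,17],[38,0]]
[[8,19],[18,14],[27,15],[30,14],[35,17],[38,0]]
[[8,19],[18,18],[27,15],[30,14],[35,17],[38,0]]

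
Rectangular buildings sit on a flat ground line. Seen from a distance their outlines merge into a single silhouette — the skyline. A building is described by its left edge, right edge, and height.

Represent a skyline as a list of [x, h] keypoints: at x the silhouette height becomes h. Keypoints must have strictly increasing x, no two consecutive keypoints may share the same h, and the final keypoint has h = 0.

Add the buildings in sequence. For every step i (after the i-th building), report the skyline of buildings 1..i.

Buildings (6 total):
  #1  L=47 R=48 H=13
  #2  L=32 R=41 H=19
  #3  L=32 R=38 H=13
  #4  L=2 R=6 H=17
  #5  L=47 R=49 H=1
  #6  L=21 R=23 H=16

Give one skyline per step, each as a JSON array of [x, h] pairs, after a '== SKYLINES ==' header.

== SKYLINES ==
[[47,13],[48,0]]
[[32,19],[41,0],[47,13],[48,0]]
[[32,19],[41,0],[47,13],[48,0]]
[[2,17],[6,0],[32,19],[41,0],[47,13],[48,0]]
[[2,17],[6,0],[32,19],[41,0],[47,13],[48,1],[49,0]]
[[2,17],[6,0],[21,16],[23,0],[32,19],[41,0],[47,13],[48,1],[49,0]]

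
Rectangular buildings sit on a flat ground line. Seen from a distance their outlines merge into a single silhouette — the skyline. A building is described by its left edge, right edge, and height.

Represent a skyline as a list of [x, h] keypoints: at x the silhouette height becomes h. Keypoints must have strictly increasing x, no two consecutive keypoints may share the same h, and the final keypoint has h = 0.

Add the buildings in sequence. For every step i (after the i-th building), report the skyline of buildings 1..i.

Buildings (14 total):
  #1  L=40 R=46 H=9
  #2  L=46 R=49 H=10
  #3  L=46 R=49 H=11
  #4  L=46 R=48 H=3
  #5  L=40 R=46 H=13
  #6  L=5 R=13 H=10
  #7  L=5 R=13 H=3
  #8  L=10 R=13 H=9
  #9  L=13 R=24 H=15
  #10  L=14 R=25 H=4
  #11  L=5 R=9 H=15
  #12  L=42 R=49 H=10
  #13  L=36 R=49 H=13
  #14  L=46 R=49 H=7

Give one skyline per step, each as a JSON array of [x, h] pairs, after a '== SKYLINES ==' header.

== SKYLINES ==
[[40,9],[46,0]]
[[40,9],[46,10],[49,0]]
[[40,9],[46,11],[49,0]]
[[40,9],[46,11],[49,0]]
[[40,13],[46,11],[49,0]]
[[5,10],[13,0],[40,13],[46,11],[49,0]]
[[5,10],[13,0],[40,13],[46,11],[49,0]]
[[5,10],[13,0],[40,13],[46,11],[49,0]]
[[5,10],[13,15],[24,0],[40,13],[46,11],[49,0]]
[[5,10],[13,15],[24,4],[25,0],[40,13],[46,11],[49,0]]
[[5,15],[9,10],[13,15],[24,4],[25,0],[40,13],[46,11],[49,0]]
[[5,15],[9,10],[13,15],[24,4],[25,0],[40,13],[46,11],[49,0]]
[[5,15],[9,10],[13,15],[24,4],[25,0],[36,13],[49,0]]
[[5,15],[9,10],[13,15],[24,4],[25,0],[36,13],[49,0]]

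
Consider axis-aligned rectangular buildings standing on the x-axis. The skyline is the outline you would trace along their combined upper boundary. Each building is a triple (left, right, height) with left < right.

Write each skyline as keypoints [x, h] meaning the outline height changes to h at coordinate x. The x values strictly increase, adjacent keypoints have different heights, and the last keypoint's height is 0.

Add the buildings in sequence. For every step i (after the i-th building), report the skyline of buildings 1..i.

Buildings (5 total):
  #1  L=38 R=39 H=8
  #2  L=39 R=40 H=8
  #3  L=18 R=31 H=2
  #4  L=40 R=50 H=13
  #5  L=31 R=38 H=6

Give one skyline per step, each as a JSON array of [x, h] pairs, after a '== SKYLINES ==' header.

== SKYLINES ==
[[38,8],[39,0]]
[[38,8],[40,0]]
[[18,2],[31,0],[38,8],[40,0]]
[[18,2],[31,0],[38,8],[40,13],[50,0]]
[[18,2],[31,6],[38,8],[40,13],[50,0]]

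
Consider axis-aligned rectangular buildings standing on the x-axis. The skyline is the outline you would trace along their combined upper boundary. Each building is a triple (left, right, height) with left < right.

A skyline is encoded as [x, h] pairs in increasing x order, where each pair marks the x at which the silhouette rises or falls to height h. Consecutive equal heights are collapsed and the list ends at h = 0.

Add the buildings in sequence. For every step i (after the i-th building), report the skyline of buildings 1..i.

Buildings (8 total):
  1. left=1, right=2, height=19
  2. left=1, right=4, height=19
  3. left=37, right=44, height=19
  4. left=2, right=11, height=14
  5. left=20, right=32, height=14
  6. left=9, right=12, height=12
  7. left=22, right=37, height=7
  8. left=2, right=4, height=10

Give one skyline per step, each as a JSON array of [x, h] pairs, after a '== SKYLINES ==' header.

== SKYLINES ==
[[1,19],[2,0]]
[[1,19],[4,0]]
[[1,19],[4,0],[37,19],[44,0]]
[[1,19],[4,14],[11,0],[37,19],[44,0]]
[[1,19],[4,14],[11,0],[20,14],[32,0],[37,19],[44,0]]
[[1,19],[4,14],[11,12],[12,0],[20,14],[32,0],[37,19],[44,0]]
[[1,19],[4,14],[11,12],[12,0],[20,14],[32,7],[37,19],[44,0]]
[[1,19],[4,14],[11,12],[12,0],[20,14],[32,7],[37,19],[44,0]]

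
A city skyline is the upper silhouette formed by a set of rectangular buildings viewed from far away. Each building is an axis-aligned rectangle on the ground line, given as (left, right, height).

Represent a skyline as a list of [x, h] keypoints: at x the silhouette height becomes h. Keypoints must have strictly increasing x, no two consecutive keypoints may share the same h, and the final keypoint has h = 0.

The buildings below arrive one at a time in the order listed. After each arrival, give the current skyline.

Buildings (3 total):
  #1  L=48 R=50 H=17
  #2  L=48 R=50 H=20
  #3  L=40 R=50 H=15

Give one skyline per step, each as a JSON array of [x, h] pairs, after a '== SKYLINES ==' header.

== SKYLINES ==
[[48,17],[50,0]]
[[48,20],[50,0]]
[[40,15],[48,20],[50,0]]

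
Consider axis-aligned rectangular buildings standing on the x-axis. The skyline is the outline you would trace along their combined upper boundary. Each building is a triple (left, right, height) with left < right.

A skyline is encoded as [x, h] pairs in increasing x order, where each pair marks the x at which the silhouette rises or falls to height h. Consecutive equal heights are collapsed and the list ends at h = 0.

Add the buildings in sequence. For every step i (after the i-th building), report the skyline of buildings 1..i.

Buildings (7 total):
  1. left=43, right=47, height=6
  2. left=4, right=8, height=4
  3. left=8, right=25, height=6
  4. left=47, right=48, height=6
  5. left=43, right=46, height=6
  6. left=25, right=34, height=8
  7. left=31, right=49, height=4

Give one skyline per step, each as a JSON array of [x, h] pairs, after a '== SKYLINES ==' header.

== SKYLINES ==
[[43,6],[47,0]]
[[4,4],[8,0],[43,6],[47,0]]
[[4,4],[8,6],[25,0],[43,6],[47,0]]
[[4,4],[8,6],[25,0],[43,6],[48,0]]
[[4,4],[8,6],[25,0],[43,6],[48,0]]
[[4,4],[8,6],[25,8],[34,0],[43,6],[48,0]]
[[4,4],[8,6],[25,8],[34,4],[43,6],[48,4],[49,0]]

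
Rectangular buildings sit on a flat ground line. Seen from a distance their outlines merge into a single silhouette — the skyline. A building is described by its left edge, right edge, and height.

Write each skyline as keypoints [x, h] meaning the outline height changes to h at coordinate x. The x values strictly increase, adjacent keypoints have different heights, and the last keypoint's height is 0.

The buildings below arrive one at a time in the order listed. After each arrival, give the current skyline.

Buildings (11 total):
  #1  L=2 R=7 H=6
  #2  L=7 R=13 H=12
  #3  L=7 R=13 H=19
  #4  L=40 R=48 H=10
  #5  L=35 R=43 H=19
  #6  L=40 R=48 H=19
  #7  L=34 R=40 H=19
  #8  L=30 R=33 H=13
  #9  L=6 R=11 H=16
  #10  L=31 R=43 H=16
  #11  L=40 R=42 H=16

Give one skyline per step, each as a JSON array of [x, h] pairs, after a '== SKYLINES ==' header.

== SKYLINES ==
[[2,6],[7,0]]
[[2,6],[7,12],[13,0]]
[[2,6],[7,19],[13,0]]
[[2,6],[7,19],[13,0],[40,10],[48,0]]
[[2,6],[7,19],[13,0],[35,19],[43,10],[48,0]]
[[2,6],[7,19],[13,0],[35,19],[48,0]]
[[2,6],[7,19],[13,0],[34,19],[48,0]]
[[2,6],[7,19],[13,0],[30,13],[33,0],[34,19],[48,0]]
[[2,6],[6,16],[7,19],[13,0],[30,13],[33,0],[34,19],[48,0]]
[[2,6],[6,16],[7,19],[13,0],[30,13],[31,16],[34,19],[48,0]]
[[2,6],[6,16],[7,19],[13,0],[30,13],[31,16],[34,19],[48,0]]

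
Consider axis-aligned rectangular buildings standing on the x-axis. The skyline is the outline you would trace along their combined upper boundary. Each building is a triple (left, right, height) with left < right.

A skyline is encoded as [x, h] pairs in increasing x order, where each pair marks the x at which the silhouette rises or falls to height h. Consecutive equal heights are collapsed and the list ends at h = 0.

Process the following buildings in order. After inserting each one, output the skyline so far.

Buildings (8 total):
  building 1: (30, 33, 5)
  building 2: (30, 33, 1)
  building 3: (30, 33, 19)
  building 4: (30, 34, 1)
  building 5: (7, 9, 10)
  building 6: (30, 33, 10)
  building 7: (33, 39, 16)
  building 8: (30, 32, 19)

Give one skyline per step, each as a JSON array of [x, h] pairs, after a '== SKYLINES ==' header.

== SKYLINES ==
[[30,5],[33,0]]
[[30,5],[33,0]]
[[30,19],[33,0]]
[[30,19],[33,1],[34,0]]
[[7,10],[9,0],[30,19],[33,1],[34,0]]
[[7,10],[9,0],[30,19],[33,1],[34,0]]
[[7,10],[9,0],[30,19],[33,16],[39,0]]
[[7,10],[9,0],[30,19],[33,16],[39,0]]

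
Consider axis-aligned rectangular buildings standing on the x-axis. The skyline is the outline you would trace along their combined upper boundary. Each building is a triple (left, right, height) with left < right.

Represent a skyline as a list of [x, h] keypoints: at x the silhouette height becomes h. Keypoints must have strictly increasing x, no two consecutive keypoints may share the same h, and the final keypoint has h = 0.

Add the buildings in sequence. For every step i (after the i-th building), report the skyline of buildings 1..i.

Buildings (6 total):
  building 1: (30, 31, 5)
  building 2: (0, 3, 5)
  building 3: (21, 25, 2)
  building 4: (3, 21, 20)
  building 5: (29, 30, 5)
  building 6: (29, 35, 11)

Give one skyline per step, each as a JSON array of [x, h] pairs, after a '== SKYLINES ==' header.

== SKYLINES ==
[[30,5],[31,0]]
[[0,5],[3,0],[30,5],[31,0]]
[[0,5],[3,0],[21,2],[25,0],[30,5],[31,0]]
[[0,5],[3,20],[21,2],[25,0],[30,5],[31,0]]
[[0,5],[3,20],[21,2],[25,0],[29,5],[31,0]]
[[0,5],[3,20],[21,2],[25,0],[29,11],[35,0]]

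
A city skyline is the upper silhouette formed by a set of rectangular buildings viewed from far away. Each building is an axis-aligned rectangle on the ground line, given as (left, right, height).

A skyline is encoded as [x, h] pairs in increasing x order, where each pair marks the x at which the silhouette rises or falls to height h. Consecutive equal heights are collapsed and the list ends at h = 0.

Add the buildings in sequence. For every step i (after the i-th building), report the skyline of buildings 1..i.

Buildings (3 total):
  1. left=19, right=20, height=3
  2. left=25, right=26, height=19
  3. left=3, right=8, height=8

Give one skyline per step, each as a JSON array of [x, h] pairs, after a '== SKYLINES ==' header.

== SKYLINES ==
[[19,3],[20,0]]
[[19,3],[20,0],[25,19],[26,0]]
[[3,8],[8,0],[19,3],[20,0],[25,19],[26,0]]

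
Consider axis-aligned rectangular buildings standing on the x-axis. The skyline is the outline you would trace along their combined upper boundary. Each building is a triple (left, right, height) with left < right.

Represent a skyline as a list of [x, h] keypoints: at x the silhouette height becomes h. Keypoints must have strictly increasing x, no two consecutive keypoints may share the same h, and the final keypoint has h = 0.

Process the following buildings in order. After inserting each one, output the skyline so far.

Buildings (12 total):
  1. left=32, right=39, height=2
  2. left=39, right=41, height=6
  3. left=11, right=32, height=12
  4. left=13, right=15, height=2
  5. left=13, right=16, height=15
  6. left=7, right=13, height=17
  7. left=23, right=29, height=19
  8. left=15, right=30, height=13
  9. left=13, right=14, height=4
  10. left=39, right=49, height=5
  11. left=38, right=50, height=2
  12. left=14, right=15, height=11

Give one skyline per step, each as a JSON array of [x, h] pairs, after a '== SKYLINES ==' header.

== SKYLINES ==
[[32,2],[39,0]]
[[32,2],[39,6],[41,0]]
[[11,12],[32,2],[39,6],[41,0]]
[[11,12],[32,2],[39,6],[41,0]]
[[11,12],[13,15],[16,12],[32,2],[39,6],[41,0]]
[[7,17],[13,15],[16,12],[32,2],[39,6],[41,0]]
[[7,17],[13,15],[16,12],[23,19],[29,12],[32,2],[39,6],[41,0]]
[[7,17],[13,15],[16,13],[23,19],[29,13],[30,12],[32,2],[39,6],[41,0]]
[[7,17],[13,15],[16,13],[23,19],[29,13],[30,12],[32,2],[39,6],[41,0]]
[[7,17],[13,15],[16,13],[23,19],[29,13],[30,12],[32,2],[39,6],[41,5],[49,0]]
[[7,17],[13,15],[16,13],[23,19],[29,13],[30,12],[32,2],[39,6],[41,5],[49,2],[50,0]]
[[7,17],[13,15],[16,13],[23,19],[29,13],[30,12],[32,2],[39,6],[41,5],[49,2],[50,0]]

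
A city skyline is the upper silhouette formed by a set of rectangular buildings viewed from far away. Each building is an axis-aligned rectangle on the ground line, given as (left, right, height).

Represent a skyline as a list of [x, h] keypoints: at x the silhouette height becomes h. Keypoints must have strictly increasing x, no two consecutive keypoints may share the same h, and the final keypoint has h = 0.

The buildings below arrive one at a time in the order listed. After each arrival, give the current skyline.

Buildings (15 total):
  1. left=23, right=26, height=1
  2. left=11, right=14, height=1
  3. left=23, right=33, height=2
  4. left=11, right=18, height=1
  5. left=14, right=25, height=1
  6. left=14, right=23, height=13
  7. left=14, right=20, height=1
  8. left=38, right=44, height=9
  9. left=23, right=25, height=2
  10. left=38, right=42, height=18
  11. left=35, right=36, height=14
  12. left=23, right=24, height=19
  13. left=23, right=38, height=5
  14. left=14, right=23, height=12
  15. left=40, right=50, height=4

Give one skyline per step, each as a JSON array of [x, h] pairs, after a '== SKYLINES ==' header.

== SKYLINES ==
[[23,1],[26,0]]
[[11,1],[14,0],[23,1],[26,0]]
[[11,1],[14,0],[23,2],[33,0]]
[[11,1],[18,0],[23,2],[33,0]]
[[11,1],[23,2],[33,0]]
[[11,1],[14,13],[23,2],[33,0]]
[[11,1],[14,13],[23,2],[33,0]]
[[11,1],[14,13],[23,2],[33,0],[38,9],[44,0]]
[[11,1],[14,13],[23,2],[33,0],[38,9],[44,0]]
[[11,1],[14,13],[23,2],[33,0],[38,18],[42,9],[44,0]]
[[11,1],[14,13],[23,2],[33,0],[35,14],[36,0],[38,18],[42,9],[44,0]]
[[11,1],[14,13],[23,19],[24,2],[33,0],[35,14],[36,0],[38,18],[42,9],[44,0]]
[[11,1],[14,13],[23,19],[24,5],[35,14],[36,5],[38,18],[42,9],[44,0]]
[[11,1],[14,13],[23,19],[24,5],[35,14],[36,5],[38,18],[42,9],[44,0]]
[[11,1],[14,13],[23,19],[24,5],[35,14],[36,5],[38,18],[42,9],[44,4],[50,0]]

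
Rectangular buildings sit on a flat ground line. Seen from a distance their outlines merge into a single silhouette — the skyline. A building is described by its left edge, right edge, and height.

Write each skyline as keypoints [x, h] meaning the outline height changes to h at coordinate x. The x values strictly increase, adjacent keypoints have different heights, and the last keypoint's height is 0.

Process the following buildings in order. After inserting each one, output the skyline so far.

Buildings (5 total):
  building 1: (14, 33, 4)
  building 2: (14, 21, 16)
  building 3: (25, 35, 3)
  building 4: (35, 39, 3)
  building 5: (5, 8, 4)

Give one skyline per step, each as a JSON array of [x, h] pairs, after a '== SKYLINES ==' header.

== SKYLINES ==
[[14,4],[33,0]]
[[14,16],[21,4],[33,0]]
[[14,16],[21,4],[33,3],[35,0]]
[[14,16],[21,4],[33,3],[39,0]]
[[5,4],[8,0],[14,16],[21,4],[33,3],[39,0]]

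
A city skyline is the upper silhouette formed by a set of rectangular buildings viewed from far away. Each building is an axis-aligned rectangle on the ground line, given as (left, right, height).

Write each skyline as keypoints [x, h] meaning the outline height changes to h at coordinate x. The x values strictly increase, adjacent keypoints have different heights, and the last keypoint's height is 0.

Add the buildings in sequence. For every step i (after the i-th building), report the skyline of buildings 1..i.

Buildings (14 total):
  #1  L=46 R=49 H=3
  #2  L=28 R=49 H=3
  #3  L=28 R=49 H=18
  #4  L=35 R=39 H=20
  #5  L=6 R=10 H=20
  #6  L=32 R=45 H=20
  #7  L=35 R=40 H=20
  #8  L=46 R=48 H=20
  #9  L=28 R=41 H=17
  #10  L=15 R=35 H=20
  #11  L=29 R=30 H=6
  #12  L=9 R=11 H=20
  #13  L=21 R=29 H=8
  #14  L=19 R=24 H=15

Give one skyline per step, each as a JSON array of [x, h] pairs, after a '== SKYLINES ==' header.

== SKYLINES ==
[[46,3],[49,0]]
[[28,3],[49,0]]
[[28,18],[49,0]]
[[28,18],[35,20],[39,18],[49,0]]
[[6,20],[10,0],[28,18],[35,20],[39,18],[49,0]]
[[6,20],[10,0],[28,18],[32,20],[45,18],[49,0]]
[[6,20],[10,0],[28,18],[32,20],[45,18],[49,0]]
[[6,20],[10,0],[28,18],[32,20],[45,18],[46,20],[48,18],[49,0]]
[[6,20],[10,0],[28,18],[32,20],[45,18],[46,20],[48,18],[49,0]]
[[6,20],[10,0],[15,20],[45,18],[46,20],[48,18],[49,0]]
[[6,20],[10,0],[15,20],[45,18],[46,20],[48,18],[49,0]]
[[6,20],[11,0],[15,20],[45,18],[46,20],[48,18],[49,0]]
[[6,20],[11,0],[15,20],[45,18],[46,20],[48,18],[49,0]]
[[6,20],[11,0],[15,20],[45,18],[46,20],[48,18],[49,0]]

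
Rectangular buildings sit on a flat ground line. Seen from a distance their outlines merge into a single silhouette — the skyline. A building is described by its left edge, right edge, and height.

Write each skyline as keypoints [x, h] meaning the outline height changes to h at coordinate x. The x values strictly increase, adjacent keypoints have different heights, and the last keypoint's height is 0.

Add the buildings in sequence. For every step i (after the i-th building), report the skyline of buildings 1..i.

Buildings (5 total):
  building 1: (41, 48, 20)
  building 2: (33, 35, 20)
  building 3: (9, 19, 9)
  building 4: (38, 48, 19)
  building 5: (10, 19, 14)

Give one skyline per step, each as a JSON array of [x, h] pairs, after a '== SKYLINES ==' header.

== SKYLINES ==
[[41,20],[48,0]]
[[33,20],[35,0],[41,20],[48,0]]
[[9,9],[19,0],[33,20],[35,0],[41,20],[48,0]]
[[9,9],[19,0],[33,20],[35,0],[38,19],[41,20],[48,0]]
[[9,9],[10,14],[19,0],[33,20],[35,0],[38,19],[41,20],[48,0]]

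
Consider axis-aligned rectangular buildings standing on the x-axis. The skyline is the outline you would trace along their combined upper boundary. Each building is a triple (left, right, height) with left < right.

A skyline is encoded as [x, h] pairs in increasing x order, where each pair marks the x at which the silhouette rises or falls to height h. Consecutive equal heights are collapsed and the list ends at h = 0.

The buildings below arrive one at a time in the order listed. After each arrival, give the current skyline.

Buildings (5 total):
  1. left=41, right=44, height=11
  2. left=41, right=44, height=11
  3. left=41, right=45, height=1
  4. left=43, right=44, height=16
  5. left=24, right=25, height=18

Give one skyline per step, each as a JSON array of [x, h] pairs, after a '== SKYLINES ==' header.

== SKYLINES ==
[[41,11],[44,0]]
[[41,11],[44,0]]
[[41,11],[44,1],[45,0]]
[[41,11],[43,16],[44,1],[45,0]]
[[24,18],[25,0],[41,11],[43,16],[44,1],[45,0]]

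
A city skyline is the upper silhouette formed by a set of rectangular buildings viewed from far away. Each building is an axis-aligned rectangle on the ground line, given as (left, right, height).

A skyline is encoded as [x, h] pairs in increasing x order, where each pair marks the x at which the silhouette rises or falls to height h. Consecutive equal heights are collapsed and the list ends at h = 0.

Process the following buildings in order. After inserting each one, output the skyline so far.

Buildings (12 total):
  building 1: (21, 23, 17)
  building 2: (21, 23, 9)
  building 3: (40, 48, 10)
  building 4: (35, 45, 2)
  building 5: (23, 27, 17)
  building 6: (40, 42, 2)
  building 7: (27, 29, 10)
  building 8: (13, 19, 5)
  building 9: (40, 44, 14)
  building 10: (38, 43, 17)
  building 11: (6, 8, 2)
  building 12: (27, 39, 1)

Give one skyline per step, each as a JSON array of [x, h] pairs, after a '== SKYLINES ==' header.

== SKYLINES ==
[[21,17],[23,0]]
[[21,17],[23,0]]
[[21,17],[23,0],[40,10],[48,0]]
[[21,17],[23,0],[35,2],[40,10],[48,0]]
[[21,17],[27,0],[35,2],[40,10],[48,0]]
[[21,17],[27,0],[35,2],[40,10],[48,0]]
[[21,17],[27,10],[29,0],[35,2],[40,10],[48,0]]
[[13,5],[19,0],[21,17],[27,10],[29,0],[35,2],[40,10],[48,0]]
[[13,5],[19,0],[21,17],[27,10],[29,0],[35,2],[40,14],[44,10],[48,0]]
[[13,5],[19,0],[21,17],[27,10],[29,0],[35,2],[38,17],[43,14],[44,10],[48,0]]
[[6,2],[8,0],[13,5],[19,0],[21,17],[27,10],[29,0],[35,2],[38,17],[43,14],[44,10],[48,0]]
[[6,2],[8,0],[13,5],[19,0],[21,17],[27,10],[29,1],[35,2],[38,17],[43,14],[44,10],[48,0]]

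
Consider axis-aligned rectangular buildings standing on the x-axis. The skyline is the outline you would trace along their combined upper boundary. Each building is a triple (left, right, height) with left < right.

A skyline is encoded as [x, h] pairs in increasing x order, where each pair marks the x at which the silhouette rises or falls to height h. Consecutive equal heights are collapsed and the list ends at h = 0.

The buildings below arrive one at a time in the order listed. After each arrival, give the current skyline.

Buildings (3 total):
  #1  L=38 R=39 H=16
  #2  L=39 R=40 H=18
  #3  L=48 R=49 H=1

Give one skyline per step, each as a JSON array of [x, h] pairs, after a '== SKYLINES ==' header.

== SKYLINES ==
[[38,16],[39,0]]
[[38,16],[39,18],[40,0]]
[[38,16],[39,18],[40,0],[48,1],[49,0]]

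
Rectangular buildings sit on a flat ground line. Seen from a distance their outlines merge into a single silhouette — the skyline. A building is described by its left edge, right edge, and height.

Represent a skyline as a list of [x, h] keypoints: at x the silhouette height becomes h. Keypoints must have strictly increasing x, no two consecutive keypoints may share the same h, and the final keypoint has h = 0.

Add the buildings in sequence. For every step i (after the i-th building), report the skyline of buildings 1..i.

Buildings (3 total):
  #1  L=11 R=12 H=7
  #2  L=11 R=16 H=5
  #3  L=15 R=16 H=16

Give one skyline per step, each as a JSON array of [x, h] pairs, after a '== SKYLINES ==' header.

== SKYLINES ==
[[11,7],[12,0]]
[[11,7],[12,5],[16,0]]
[[11,7],[12,5],[15,16],[16,0]]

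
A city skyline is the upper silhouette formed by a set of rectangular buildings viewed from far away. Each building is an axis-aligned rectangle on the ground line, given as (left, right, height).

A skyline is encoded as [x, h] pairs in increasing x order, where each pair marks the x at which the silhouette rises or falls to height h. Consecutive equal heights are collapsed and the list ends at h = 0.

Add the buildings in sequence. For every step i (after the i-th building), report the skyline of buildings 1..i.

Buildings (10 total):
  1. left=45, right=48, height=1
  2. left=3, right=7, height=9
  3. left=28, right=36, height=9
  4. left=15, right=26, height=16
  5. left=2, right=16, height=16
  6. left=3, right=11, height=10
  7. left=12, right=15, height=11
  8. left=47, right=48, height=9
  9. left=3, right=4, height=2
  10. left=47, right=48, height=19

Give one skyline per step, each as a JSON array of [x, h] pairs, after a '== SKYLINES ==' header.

== SKYLINES ==
[[45,1],[48,0]]
[[3,9],[7,0],[45,1],[48,0]]
[[3,9],[7,0],[28,9],[36,0],[45,1],[48,0]]
[[3,9],[7,0],[15,16],[26,0],[28,9],[36,0],[45,1],[48,0]]
[[2,16],[26,0],[28,9],[36,0],[45,1],[48,0]]
[[2,16],[26,0],[28,9],[36,0],[45,1],[48,0]]
[[2,16],[26,0],[28,9],[36,0],[45,1],[48,0]]
[[2,16],[26,0],[28,9],[36,0],[45,1],[47,9],[48,0]]
[[2,16],[26,0],[28,9],[36,0],[45,1],[47,9],[48,0]]
[[2,16],[26,0],[28,9],[36,0],[45,1],[47,19],[48,0]]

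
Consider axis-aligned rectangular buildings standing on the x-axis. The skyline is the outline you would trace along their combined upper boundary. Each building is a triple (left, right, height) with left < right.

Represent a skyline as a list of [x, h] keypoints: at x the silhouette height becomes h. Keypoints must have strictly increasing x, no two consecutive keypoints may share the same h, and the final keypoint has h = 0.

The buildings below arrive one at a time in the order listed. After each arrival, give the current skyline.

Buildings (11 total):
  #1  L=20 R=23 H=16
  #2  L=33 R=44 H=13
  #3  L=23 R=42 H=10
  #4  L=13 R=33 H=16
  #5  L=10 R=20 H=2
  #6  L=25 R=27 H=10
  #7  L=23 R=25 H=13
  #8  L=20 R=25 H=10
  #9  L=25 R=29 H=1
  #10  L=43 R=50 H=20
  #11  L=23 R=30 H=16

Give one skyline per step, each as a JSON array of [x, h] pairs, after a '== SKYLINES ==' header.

== SKYLINES ==
[[20,16],[23,0]]
[[20,16],[23,0],[33,13],[44,0]]
[[20,16],[23,10],[33,13],[44,0]]
[[13,16],[33,13],[44,0]]
[[10,2],[13,16],[33,13],[44,0]]
[[10,2],[13,16],[33,13],[44,0]]
[[10,2],[13,16],[33,13],[44,0]]
[[10,2],[13,16],[33,13],[44,0]]
[[10,2],[13,16],[33,13],[44,0]]
[[10,2],[13,16],[33,13],[43,20],[50,0]]
[[10,2],[13,16],[33,13],[43,20],[50,0]]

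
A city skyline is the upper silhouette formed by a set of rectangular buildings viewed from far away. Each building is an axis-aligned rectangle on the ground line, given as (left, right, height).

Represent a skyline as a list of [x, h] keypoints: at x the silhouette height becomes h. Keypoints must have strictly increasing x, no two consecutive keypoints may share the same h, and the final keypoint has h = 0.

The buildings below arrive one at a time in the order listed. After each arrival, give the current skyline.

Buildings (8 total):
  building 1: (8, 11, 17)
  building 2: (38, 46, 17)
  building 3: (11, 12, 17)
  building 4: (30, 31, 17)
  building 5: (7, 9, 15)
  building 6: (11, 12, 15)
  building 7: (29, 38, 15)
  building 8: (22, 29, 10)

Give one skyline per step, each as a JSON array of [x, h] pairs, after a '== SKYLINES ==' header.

== SKYLINES ==
[[8,17],[11,0]]
[[8,17],[11,0],[38,17],[46,0]]
[[8,17],[12,0],[38,17],[46,0]]
[[8,17],[12,0],[30,17],[31,0],[38,17],[46,0]]
[[7,15],[8,17],[12,0],[30,17],[31,0],[38,17],[46,0]]
[[7,15],[8,17],[12,0],[30,17],[31,0],[38,17],[46,0]]
[[7,15],[8,17],[12,0],[29,15],[30,17],[31,15],[38,17],[46,0]]
[[7,15],[8,17],[12,0],[22,10],[29,15],[30,17],[31,15],[38,17],[46,0]]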